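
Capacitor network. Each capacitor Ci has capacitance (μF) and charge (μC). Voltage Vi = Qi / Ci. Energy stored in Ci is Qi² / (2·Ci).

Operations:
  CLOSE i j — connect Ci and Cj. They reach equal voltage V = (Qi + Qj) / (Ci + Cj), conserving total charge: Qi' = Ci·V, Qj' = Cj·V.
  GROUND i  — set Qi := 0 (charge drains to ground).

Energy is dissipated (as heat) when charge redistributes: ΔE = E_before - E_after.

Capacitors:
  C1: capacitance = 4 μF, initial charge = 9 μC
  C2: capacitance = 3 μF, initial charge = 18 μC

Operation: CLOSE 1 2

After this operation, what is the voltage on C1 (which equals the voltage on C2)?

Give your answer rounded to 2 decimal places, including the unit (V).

Initial: C1(4μF, Q=9μC, V=2.25V), C2(3μF, Q=18μC, V=6.00V)
Op 1: CLOSE 1-2: Q_total=27.00, C_total=7.00, V=3.86; Q1=15.43, Q2=11.57; dissipated=12.054

Answer: 3.86 V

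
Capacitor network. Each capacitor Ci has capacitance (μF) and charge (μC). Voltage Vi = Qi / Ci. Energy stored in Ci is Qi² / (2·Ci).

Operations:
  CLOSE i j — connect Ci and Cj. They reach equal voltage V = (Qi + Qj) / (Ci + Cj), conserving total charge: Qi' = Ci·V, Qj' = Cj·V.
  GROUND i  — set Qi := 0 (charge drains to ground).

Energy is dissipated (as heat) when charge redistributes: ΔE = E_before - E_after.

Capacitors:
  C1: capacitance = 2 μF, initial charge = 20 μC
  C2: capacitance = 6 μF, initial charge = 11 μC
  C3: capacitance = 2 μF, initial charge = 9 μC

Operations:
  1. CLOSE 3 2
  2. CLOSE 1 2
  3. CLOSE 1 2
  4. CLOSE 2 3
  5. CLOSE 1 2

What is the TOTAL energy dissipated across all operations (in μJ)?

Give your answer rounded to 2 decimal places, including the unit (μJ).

Initial: C1(2μF, Q=20μC, V=10.00V), C2(6μF, Q=11μC, V=1.83V), C3(2μF, Q=9μC, V=4.50V)
Op 1: CLOSE 3-2: Q_total=20.00, C_total=8.00, V=2.50; Q3=5.00, Q2=15.00; dissipated=5.333
Op 2: CLOSE 1-2: Q_total=35.00, C_total=8.00, V=4.38; Q1=8.75, Q2=26.25; dissipated=42.188
Op 3: CLOSE 1-2: Q_total=35.00, C_total=8.00, V=4.38; Q1=8.75, Q2=26.25; dissipated=0.000
Op 4: CLOSE 2-3: Q_total=31.25, C_total=8.00, V=3.91; Q2=23.44, Q3=7.81; dissipated=2.637
Op 5: CLOSE 1-2: Q_total=32.19, C_total=8.00, V=4.02; Q1=8.05, Q2=24.14; dissipated=0.165
Total dissipated: 50.322 μJ

Answer: 50.32 μJ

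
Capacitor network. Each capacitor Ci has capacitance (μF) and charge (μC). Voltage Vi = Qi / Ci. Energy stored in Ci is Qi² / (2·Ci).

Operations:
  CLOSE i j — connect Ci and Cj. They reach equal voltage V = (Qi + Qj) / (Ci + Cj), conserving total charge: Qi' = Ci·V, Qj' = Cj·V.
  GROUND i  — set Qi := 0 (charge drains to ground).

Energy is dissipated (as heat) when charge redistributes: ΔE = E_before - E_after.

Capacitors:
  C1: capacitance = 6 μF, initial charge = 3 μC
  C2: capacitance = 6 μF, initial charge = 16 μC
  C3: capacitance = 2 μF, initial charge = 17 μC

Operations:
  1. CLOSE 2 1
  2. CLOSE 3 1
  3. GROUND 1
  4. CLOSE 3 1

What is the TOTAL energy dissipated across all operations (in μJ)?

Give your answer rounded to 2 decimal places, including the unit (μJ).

Initial: C1(6μF, Q=3μC, V=0.50V), C2(6μF, Q=16μC, V=2.67V), C3(2μF, Q=17μC, V=8.50V)
Op 1: CLOSE 2-1: Q_total=19.00, C_total=12.00, V=1.58; Q2=9.50, Q1=9.50; dissipated=7.042
Op 2: CLOSE 3-1: Q_total=26.50, C_total=8.00, V=3.31; Q3=6.62, Q1=19.88; dissipated=35.880
Op 3: GROUND 1: Q1=0; energy lost=32.918
Op 4: CLOSE 3-1: Q_total=6.62, C_total=8.00, V=0.83; Q3=1.66, Q1=4.97; dissipated=8.229
Total dissipated: 84.069 μJ

Answer: 84.07 μJ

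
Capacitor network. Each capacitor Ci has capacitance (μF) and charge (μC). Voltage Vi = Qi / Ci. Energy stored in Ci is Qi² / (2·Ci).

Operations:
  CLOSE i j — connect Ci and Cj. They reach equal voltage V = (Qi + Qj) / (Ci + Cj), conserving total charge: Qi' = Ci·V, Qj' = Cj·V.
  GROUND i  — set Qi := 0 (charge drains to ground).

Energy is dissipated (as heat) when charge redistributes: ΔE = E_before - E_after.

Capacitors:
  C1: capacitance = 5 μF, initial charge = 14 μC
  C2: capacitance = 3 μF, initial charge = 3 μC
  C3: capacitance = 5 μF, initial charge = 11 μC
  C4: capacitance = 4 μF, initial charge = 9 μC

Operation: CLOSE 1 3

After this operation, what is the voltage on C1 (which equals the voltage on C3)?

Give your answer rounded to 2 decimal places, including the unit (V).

Answer: 2.50 V

Derivation:
Initial: C1(5μF, Q=14μC, V=2.80V), C2(3μF, Q=3μC, V=1.00V), C3(5μF, Q=11μC, V=2.20V), C4(4μF, Q=9μC, V=2.25V)
Op 1: CLOSE 1-3: Q_total=25.00, C_total=10.00, V=2.50; Q1=12.50, Q3=12.50; dissipated=0.450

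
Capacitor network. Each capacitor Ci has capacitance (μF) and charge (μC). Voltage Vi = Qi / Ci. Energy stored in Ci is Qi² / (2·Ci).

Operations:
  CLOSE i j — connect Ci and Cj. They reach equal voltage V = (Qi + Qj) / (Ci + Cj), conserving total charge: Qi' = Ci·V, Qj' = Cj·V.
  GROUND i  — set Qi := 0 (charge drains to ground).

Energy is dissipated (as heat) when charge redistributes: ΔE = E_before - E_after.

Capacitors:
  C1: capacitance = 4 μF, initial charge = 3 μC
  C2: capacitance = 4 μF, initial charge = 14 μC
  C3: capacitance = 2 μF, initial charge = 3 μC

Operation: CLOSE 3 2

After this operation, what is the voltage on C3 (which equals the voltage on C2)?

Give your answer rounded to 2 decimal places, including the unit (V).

Initial: C1(4μF, Q=3μC, V=0.75V), C2(4μF, Q=14μC, V=3.50V), C3(2μF, Q=3μC, V=1.50V)
Op 1: CLOSE 3-2: Q_total=17.00, C_total=6.00, V=2.83; Q3=5.67, Q2=11.33; dissipated=2.667

Answer: 2.83 V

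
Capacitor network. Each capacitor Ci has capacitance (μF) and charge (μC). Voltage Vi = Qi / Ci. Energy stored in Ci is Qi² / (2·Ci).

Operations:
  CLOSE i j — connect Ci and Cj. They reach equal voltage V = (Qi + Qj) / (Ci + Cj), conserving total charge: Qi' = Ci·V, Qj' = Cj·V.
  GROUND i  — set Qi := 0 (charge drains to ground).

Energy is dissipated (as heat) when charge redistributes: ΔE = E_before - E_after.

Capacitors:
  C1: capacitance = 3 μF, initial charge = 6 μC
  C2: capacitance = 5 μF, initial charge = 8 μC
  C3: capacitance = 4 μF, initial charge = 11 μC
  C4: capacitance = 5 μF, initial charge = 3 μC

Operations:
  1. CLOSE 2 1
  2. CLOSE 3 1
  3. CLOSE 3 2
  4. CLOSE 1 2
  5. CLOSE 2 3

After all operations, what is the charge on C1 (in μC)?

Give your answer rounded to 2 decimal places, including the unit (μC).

Answer: 6.37 μC

Derivation:
Initial: C1(3μF, Q=6μC, V=2.00V), C2(5μF, Q=8μC, V=1.60V), C3(4μF, Q=11μC, V=2.75V), C4(5μF, Q=3μC, V=0.60V)
Op 1: CLOSE 2-1: Q_total=14.00, C_total=8.00, V=1.75; Q2=8.75, Q1=5.25; dissipated=0.150
Op 2: CLOSE 3-1: Q_total=16.25, C_total=7.00, V=2.32; Q3=9.29, Q1=6.96; dissipated=0.857
Op 3: CLOSE 3-2: Q_total=18.04, C_total=9.00, V=2.00; Q3=8.02, Q2=10.02; dissipated=0.363
Op 4: CLOSE 1-2: Q_total=16.98, C_total=8.00, V=2.12; Q1=6.37, Q2=10.62; dissipated=0.094
Op 5: CLOSE 2-3: Q_total=18.63, C_total=9.00, V=2.07; Q2=10.35, Q3=8.28; dissipated=0.016
Final charges: Q1=6.37, Q2=10.35, Q3=8.28, Q4=3.00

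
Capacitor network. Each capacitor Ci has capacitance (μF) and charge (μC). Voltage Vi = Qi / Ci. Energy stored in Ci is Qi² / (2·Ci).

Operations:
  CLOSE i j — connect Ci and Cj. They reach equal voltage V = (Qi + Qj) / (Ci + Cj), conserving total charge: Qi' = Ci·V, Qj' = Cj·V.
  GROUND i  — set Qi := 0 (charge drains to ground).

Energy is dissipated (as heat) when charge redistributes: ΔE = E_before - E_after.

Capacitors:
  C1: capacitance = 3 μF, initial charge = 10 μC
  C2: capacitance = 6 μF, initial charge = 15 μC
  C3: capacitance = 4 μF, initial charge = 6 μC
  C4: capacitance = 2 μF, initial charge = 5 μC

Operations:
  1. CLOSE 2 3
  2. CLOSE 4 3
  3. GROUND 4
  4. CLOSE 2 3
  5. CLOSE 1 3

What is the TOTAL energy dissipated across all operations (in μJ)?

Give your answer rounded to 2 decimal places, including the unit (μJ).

Answer: 7.51 μJ

Derivation:
Initial: C1(3μF, Q=10μC, V=3.33V), C2(6μF, Q=15μC, V=2.50V), C3(4μF, Q=6μC, V=1.50V), C4(2μF, Q=5μC, V=2.50V)
Op 1: CLOSE 2-3: Q_total=21.00, C_total=10.00, V=2.10; Q2=12.60, Q3=8.40; dissipated=1.200
Op 2: CLOSE 4-3: Q_total=13.40, C_total=6.00, V=2.23; Q4=4.47, Q3=8.93; dissipated=0.107
Op 3: GROUND 4: Q4=0; energy lost=4.988
Op 4: CLOSE 2-3: Q_total=21.53, C_total=10.00, V=2.15; Q2=12.92, Q3=8.61; dissipated=0.021
Op 5: CLOSE 1-3: Q_total=18.61, C_total=7.00, V=2.66; Q1=7.98, Q3=10.64; dissipated=1.193
Total dissipated: 7.509 μJ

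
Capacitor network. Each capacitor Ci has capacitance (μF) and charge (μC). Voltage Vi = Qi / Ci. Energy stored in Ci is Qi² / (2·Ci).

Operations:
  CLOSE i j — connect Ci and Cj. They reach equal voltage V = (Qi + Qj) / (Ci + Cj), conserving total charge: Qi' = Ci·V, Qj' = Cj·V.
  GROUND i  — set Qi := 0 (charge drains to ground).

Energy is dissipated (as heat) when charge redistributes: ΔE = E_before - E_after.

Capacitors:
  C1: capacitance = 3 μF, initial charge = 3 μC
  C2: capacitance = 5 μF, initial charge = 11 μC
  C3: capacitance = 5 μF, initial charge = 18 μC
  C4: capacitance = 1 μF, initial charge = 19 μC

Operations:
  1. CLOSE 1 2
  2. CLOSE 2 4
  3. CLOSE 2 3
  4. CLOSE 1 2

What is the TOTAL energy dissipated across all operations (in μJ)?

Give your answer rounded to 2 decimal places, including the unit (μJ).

Answer: 131.88 μJ

Derivation:
Initial: C1(3μF, Q=3μC, V=1.00V), C2(5μF, Q=11μC, V=2.20V), C3(5μF, Q=18μC, V=3.60V), C4(1μF, Q=19μC, V=19.00V)
Op 1: CLOSE 1-2: Q_total=14.00, C_total=8.00, V=1.75; Q1=5.25, Q2=8.75; dissipated=1.350
Op 2: CLOSE 2-4: Q_total=27.75, C_total=6.00, V=4.62; Q2=23.12, Q4=4.62; dissipated=123.984
Op 3: CLOSE 2-3: Q_total=41.12, C_total=10.00, V=4.11; Q2=20.56, Q3=20.56; dissipated=1.313
Op 4: CLOSE 1-2: Q_total=25.81, C_total=8.00, V=3.23; Q1=9.68, Q2=16.13; dissipated=5.233
Total dissipated: 131.880 μJ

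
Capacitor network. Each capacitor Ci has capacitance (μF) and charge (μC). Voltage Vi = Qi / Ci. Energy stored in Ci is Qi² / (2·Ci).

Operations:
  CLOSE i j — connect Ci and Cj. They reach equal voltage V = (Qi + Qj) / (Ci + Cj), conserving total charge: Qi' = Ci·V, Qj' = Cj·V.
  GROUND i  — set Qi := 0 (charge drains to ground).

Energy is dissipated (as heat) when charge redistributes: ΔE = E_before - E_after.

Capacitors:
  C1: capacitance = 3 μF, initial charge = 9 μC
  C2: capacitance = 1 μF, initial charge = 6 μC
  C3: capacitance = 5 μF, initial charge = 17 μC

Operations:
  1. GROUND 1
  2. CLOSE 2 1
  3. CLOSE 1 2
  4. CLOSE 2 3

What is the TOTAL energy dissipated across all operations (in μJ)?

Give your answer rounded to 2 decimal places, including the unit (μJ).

Initial: C1(3μF, Q=9μC, V=3.00V), C2(1μF, Q=6μC, V=6.00V), C3(5μF, Q=17μC, V=3.40V)
Op 1: GROUND 1: Q1=0; energy lost=13.500
Op 2: CLOSE 2-1: Q_total=6.00, C_total=4.00, V=1.50; Q2=1.50, Q1=4.50; dissipated=13.500
Op 3: CLOSE 1-2: Q_total=6.00, C_total=4.00, V=1.50; Q1=4.50, Q2=1.50; dissipated=0.000
Op 4: CLOSE 2-3: Q_total=18.50, C_total=6.00, V=3.08; Q2=3.08, Q3=15.42; dissipated=1.504
Total dissipated: 28.504 μJ

Answer: 28.50 μJ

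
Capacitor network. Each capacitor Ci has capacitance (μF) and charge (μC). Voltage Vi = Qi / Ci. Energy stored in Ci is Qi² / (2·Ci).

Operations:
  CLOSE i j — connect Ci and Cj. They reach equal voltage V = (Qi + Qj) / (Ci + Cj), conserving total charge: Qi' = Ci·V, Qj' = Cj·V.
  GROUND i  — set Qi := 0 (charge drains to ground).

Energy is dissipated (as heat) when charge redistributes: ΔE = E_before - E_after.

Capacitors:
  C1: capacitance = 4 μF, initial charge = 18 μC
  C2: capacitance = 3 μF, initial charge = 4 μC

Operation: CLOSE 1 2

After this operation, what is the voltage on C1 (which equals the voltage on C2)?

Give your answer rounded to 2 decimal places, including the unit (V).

Answer: 3.14 V

Derivation:
Initial: C1(4μF, Q=18μC, V=4.50V), C2(3μF, Q=4μC, V=1.33V)
Op 1: CLOSE 1-2: Q_total=22.00, C_total=7.00, V=3.14; Q1=12.57, Q2=9.43; dissipated=8.595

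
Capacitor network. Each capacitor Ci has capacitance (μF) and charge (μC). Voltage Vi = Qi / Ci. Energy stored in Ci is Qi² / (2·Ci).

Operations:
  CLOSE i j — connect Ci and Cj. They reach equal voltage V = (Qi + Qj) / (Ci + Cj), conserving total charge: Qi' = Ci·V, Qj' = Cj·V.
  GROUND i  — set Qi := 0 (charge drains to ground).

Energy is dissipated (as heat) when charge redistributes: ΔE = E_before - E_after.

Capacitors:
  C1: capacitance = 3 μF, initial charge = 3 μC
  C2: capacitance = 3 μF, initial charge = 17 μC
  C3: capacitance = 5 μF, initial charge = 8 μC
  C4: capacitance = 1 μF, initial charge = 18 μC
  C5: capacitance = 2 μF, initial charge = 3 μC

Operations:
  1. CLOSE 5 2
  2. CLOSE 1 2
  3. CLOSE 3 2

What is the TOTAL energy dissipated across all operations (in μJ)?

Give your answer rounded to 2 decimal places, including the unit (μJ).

Initial: C1(3μF, Q=3μC, V=1.00V), C2(3μF, Q=17μC, V=5.67V), C3(5μF, Q=8μC, V=1.60V), C4(1μF, Q=18μC, V=18.00V), C5(2μF, Q=3μC, V=1.50V)
Op 1: CLOSE 5-2: Q_total=20.00, C_total=5.00, V=4.00; Q5=8.00, Q2=12.00; dissipated=10.417
Op 2: CLOSE 1-2: Q_total=15.00, C_total=6.00, V=2.50; Q1=7.50, Q2=7.50; dissipated=6.750
Op 3: CLOSE 3-2: Q_total=15.50, C_total=8.00, V=1.94; Q3=9.69, Q2=5.81; dissipated=0.759
Total dissipated: 17.926 μJ

Answer: 17.93 μJ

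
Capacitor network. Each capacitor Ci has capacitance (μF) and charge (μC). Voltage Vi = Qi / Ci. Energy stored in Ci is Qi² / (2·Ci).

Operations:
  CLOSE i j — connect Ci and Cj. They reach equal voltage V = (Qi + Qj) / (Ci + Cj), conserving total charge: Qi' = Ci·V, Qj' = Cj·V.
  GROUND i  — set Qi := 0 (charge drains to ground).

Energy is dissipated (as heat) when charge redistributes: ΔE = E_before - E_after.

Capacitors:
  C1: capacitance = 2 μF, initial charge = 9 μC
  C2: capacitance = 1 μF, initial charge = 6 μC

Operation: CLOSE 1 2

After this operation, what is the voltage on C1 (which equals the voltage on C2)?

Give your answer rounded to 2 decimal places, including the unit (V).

Answer: 5.00 V

Derivation:
Initial: C1(2μF, Q=9μC, V=4.50V), C2(1μF, Q=6μC, V=6.00V)
Op 1: CLOSE 1-2: Q_total=15.00, C_total=3.00, V=5.00; Q1=10.00, Q2=5.00; dissipated=0.750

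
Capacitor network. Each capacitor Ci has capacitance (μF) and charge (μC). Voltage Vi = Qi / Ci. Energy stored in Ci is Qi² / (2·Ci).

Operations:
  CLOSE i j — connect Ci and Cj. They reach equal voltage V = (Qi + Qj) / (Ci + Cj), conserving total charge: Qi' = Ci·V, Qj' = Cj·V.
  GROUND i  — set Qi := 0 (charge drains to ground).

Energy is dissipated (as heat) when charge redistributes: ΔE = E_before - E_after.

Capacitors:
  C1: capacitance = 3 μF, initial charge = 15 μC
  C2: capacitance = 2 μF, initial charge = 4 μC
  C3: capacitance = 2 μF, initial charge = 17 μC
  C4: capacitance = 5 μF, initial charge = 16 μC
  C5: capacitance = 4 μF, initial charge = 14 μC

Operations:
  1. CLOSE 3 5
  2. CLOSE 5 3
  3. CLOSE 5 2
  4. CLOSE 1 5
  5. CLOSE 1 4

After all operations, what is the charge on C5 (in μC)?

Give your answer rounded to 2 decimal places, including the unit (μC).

Answer: 17.97 μC

Derivation:
Initial: C1(3μF, Q=15μC, V=5.00V), C2(2μF, Q=4μC, V=2.00V), C3(2μF, Q=17μC, V=8.50V), C4(5μF, Q=16μC, V=3.20V), C5(4μF, Q=14μC, V=3.50V)
Op 1: CLOSE 3-5: Q_total=31.00, C_total=6.00, V=5.17; Q3=10.33, Q5=20.67; dissipated=16.667
Op 2: CLOSE 5-3: Q_total=31.00, C_total=6.00, V=5.17; Q5=20.67, Q3=10.33; dissipated=0.000
Op 3: CLOSE 5-2: Q_total=24.67, C_total=6.00, V=4.11; Q5=16.44, Q2=8.22; dissipated=6.685
Op 4: CLOSE 1-5: Q_total=31.44, C_total=7.00, V=4.49; Q1=13.48, Q5=17.97; dissipated=0.677
Op 5: CLOSE 1-4: Q_total=29.48, C_total=8.00, V=3.68; Q1=11.05, Q4=18.42; dissipated=1.565
Final charges: Q1=11.05, Q2=8.22, Q3=10.33, Q4=18.42, Q5=17.97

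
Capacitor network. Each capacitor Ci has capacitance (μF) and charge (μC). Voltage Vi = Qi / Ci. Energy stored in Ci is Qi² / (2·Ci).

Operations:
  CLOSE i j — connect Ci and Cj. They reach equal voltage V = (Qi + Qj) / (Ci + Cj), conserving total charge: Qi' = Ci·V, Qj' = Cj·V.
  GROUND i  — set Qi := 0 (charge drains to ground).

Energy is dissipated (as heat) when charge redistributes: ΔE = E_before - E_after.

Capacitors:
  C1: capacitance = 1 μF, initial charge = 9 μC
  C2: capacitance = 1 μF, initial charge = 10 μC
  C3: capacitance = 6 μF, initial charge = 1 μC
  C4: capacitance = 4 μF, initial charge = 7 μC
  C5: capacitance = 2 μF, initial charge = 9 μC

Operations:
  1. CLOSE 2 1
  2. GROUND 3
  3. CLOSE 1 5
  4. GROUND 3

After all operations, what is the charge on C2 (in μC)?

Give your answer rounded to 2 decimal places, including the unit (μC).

Answer: 9.50 μC

Derivation:
Initial: C1(1μF, Q=9μC, V=9.00V), C2(1μF, Q=10μC, V=10.00V), C3(6μF, Q=1μC, V=0.17V), C4(4μF, Q=7μC, V=1.75V), C5(2μF, Q=9μC, V=4.50V)
Op 1: CLOSE 2-1: Q_total=19.00, C_total=2.00, V=9.50; Q2=9.50, Q1=9.50; dissipated=0.250
Op 2: GROUND 3: Q3=0; energy lost=0.083
Op 3: CLOSE 1-5: Q_total=18.50, C_total=3.00, V=6.17; Q1=6.17, Q5=12.33; dissipated=8.333
Op 4: GROUND 3: Q3=0; energy lost=0.000
Final charges: Q1=6.17, Q2=9.50, Q3=0.00, Q4=7.00, Q5=12.33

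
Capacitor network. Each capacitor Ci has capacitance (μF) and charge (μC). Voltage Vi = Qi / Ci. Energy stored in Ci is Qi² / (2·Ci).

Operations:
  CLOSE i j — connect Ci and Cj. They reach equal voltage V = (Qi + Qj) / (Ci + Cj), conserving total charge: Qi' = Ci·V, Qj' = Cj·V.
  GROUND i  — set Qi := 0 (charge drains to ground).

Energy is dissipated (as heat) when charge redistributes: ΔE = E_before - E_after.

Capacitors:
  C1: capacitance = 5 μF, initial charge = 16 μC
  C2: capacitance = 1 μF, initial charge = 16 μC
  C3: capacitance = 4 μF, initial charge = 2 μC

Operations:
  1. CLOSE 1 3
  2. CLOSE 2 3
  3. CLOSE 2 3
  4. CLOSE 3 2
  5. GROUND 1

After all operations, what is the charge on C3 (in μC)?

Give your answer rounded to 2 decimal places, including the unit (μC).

Answer: 19.20 μC

Derivation:
Initial: C1(5μF, Q=16μC, V=3.20V), C2(1μF, Q=16μC, V=16.00V), C3(4μF, Q=2μC, V=0.50V)
Op 1: CLOSE 1-3: Q_total=18.00, C_total=9.00, V=2.00; Q1=10.00, Q3=8.00; dissipated=8.100
Op 2: CLOSE 2-3: Q_total=24.00, C_total=5.00, V=4.80; Q2=4.80, Q3=19.20; dissipated=78.400
Op 3: CLOSE 2-3: Q_total=24.00, C_total=5.00, V=4.80; Q2=4.80, Q3=19.20; dissipated=0.000
Op 4: CLOSE 3-2: Q_total=24.00, C_total=5.00, V=4.80; Q3=19.20, Q2=4.80; dissipated=0.000
Op 5: GROUND 1: Q1=0; energy lost=10.000
Final charges: Q1=0.00, Q2=4.80, Q3=19.20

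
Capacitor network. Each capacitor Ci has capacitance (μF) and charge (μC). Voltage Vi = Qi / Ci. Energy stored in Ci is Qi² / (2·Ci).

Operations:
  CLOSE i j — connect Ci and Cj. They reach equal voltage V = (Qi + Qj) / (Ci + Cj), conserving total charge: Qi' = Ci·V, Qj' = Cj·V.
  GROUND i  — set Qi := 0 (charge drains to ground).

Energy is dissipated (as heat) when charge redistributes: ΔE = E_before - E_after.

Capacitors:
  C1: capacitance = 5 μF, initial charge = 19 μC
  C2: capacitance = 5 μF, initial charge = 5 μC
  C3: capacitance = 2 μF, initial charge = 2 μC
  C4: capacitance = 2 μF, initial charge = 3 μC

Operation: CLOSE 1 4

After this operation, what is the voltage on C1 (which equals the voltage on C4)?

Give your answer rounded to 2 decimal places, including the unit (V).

Initial: C1(5μF, Q=19μC, V=3.80V), C2(5μF, Q=5μC, V=1.00V), C3(2μF, Q=2μC, V=1.00V), C4(2μF, Q=3μC, V=1.50V)
Op 1: CLOSE 1-4: Q_total=22.00, C_total=7.00, V=3.14; Q1=15.71, Q4=6.29; dissipated=3.779

Answer: 3.14 V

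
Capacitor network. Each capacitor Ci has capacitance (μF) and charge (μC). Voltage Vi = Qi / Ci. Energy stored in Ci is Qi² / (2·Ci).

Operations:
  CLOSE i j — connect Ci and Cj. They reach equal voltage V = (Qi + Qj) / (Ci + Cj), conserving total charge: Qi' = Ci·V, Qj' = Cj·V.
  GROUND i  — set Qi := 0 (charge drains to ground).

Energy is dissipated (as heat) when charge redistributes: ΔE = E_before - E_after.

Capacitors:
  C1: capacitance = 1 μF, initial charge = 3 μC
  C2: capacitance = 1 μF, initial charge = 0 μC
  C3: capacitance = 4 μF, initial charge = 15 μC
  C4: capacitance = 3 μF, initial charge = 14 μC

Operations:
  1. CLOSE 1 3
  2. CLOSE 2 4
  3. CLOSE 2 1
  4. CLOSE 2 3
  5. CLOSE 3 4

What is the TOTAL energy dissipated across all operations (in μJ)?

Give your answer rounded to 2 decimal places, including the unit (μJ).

Answer: 8.40 μJ

Derivation:
Initial: C1(1μF, Q=3μC, V=3.00V), C2(1μF, Q=0μC, V=0.00V), C3(4μF, Q=15μC, V=3.75V), C4(3μF, Q=14μC, V=4.67V)
Op 1: CLOSE 1-3: Q_total=18.00, C_total=5.00, V=3.60; Q1=3.60, Q3=14.40; dissipated=0.225
Op 2: CLOSE 2-4: Q_total=14.00, C_total=4.00, V=3.50; Q2=3.50, Q4=10.50; dissipated=8.167
Op 3: CLOSE 2-1: Q_total=7.10, C_total=2.00, V=3.55; Q2=3.55, Q1=3.55; dissipated=0.003
Op 4: CLOSE 2-3: Q_total=17.95, C_total=5.00, V=3.59; Q2=3.59, Q3=14.36; dissipated=0.001
Op 5: CLOSE 3-4: Q_total=24.86, C_total=7.00, V=3.55; Q3=14.21, Q4=10.65; dissipated=0.007
Total dissipated: 8.402 μJ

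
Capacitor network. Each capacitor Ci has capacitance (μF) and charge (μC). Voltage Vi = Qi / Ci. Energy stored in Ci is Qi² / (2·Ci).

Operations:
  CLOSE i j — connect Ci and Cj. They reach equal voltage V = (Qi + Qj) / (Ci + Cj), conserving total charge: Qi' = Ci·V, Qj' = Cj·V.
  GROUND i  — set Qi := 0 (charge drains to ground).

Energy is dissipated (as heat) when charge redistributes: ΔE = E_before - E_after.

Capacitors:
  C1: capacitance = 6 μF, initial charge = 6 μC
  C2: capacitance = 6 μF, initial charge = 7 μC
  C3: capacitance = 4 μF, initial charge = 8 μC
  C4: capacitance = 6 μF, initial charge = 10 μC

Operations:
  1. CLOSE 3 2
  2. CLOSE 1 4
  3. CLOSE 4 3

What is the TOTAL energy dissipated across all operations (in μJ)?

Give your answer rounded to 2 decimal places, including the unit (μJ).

Answer: 1.53 μJ

Derivation:
Initial: C1(6μF, Q=6μC, V=1.00V), C2(6μF, Q=7μC, V=1.17V), C3(4μF, Q=8μC, V=2.00V), C4(6μF, Q=10μC, V=1.67V)
Op 1: CLOSE 3-2: Q_total=15.00, C_total=10.00, V=1.50; Q3=6.00, Q2=9.00; dissipated=0.833
Op 2: CLOSE 1-4: Q_total=16.00, C_total=12.00, V=1.33; Q1=8.00, Q4=8.00; dissipated=0.667
Op 3: CLOSE 4-3: Q_total=14.00, C_total=10.00, V=1.40; Q4=8.40, Q3=5.60; dissipated=0.033
Total dissipated: 1.533 μJ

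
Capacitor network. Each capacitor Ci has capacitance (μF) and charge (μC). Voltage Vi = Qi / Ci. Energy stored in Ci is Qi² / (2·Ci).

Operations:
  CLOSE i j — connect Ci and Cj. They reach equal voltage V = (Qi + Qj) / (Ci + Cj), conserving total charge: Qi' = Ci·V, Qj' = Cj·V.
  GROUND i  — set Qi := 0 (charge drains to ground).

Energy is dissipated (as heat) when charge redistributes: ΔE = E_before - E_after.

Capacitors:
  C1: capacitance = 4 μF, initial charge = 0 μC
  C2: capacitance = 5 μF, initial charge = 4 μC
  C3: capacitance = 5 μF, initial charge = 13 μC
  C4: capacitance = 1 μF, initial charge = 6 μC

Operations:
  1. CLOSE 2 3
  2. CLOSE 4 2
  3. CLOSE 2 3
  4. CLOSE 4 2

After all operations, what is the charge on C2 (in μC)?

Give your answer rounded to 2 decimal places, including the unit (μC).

Initial: C1(4μF, Q=0μC, V=0.00V), C2(5μF, Q=4μC, V=0.80V), C3(5μF, Q=13μC, V=2.60V), C4(1μF, Q=6μC, V=6.00V)
Op 1: CLOSE 2-3: Q_total=17.00, C_total=10.00, V=1.70; Q2=8.50, Q3=8.50; dissipated=4.050
Op 2: CLOSE 4-2: Q_total=14.50, C_total=6.00, V=2.42; Q4=2.42, Q2=12.08; dissipated=7.704
Op 3: CLOSE 2-3: Q_total=20.58, C_total=10.00, V=2.06; Q2=10.29, Q3=10.29; dissipated=0.642
Op 4: CLOSE 4-2: Q_total=12.71, C_total=6.00, V=2.12; Q4=2.12, Q2=10.59; dissipated=0.054
Final charges: Q1=0.00, Q2=10.59, Q3=10.29, Q4=2.12

Answer: 10.59 μC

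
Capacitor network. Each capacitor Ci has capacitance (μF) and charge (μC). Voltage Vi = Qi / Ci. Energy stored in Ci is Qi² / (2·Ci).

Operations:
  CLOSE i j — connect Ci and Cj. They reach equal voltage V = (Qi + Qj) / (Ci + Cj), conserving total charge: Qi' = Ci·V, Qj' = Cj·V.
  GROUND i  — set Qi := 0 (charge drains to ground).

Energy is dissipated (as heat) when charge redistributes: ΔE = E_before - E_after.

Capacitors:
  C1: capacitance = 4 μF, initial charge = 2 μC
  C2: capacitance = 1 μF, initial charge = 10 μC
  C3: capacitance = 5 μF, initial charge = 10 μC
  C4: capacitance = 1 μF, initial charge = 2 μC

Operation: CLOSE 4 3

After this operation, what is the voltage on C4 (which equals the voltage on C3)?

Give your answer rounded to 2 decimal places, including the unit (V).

Initial: C1(4μF, Q=2μC, V=0.50V), C2(1μF, Q=10μC, V=10.00V), C3(5μF, Q=10μC, V=2.00V), C4(1μF, Q=2μC, V=2.00V)
Op 1: CLOSE 4-3: Q_total=12.00, C_total=6.00, V=2.00; Q4=2.00, Q3=10.00; dissipated=0.000

Answer: 2.00 V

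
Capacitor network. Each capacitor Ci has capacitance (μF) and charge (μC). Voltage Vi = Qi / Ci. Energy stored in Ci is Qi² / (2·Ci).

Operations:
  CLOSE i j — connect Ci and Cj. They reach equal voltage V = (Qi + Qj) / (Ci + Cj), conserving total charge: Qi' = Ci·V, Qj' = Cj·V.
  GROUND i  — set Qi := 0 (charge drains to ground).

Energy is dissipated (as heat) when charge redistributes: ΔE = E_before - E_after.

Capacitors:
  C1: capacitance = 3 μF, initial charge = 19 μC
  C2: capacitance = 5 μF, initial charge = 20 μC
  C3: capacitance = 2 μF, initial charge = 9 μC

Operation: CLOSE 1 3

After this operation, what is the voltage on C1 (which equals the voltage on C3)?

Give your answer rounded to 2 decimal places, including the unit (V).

Initial: C1(3μF, Q=19μC, V=6.33V), C2(5μF, Q=20μC, V=4.00V), C3(2μF, Q=9μC, V=4.50V)
Op 1: CLOSE 1-3: Q_total=28.00, C_total=5.00, V=5.60; Q1=16.80, Q3=11.20; dissipated=2.017

Answer: 5.60 V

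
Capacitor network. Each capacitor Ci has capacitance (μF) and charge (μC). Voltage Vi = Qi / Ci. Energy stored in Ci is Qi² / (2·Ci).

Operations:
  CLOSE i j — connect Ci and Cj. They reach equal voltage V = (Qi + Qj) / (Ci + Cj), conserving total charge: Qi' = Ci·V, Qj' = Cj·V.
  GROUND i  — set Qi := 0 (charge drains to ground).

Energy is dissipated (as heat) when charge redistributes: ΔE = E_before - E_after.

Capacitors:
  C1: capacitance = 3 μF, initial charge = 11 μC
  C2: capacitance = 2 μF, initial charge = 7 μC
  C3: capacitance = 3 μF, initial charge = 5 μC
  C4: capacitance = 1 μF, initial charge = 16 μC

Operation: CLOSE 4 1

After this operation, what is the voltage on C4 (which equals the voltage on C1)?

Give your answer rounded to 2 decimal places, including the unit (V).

Answer: 6.75 V

Derivation:
Initial: C1(3μF, Q=11μC, V=3.67V), C2(2μF, Q=7μC, V=3.50V), C3(3μF, Q=5μC, V=1.67V), C4(1μF, Q=16μC, V=16.00V)
Op 1: CLOSE 4-1: Q_total=27.00, C_total=4.00, V=6.75; Q4=6.75, Q1=20.25; dissipated=57.042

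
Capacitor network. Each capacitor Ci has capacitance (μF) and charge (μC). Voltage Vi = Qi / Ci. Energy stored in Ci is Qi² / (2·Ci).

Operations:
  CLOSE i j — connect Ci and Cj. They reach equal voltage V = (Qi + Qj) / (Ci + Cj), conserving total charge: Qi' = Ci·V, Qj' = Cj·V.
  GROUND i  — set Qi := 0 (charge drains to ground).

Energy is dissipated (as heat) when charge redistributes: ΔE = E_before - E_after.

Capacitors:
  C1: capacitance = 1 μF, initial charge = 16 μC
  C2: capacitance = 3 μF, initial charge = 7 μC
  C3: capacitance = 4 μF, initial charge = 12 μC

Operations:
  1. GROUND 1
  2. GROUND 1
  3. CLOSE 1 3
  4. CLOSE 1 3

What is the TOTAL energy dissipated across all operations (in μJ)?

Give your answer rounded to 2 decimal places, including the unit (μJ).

Initial: C1(1μF, Q=16μC, V=16.00V), C2(3μF, Q=7μC, V=2.33V), C3(4μF, Q=12μC, V=3.00V)
Op 1: GROUND 1: Q1=0; energy lost=128.000
Op 2: GROUND 1: Q1=0; energy lost=0.000
Op 3: CLOSE 1-3: Q_total=12.00, C_total=5.00, V=2.40; Q1=2.40, Q3=9.60; dissipated=3.600
Op 4: CLOSE 1-3: Q_total=12.00, C_total=5.00, V=2.40; Q1=2.40, Q3=9.60; dissipated=0.000
Total dissipated: 131.600 μJ

Answer: 131.60 μJ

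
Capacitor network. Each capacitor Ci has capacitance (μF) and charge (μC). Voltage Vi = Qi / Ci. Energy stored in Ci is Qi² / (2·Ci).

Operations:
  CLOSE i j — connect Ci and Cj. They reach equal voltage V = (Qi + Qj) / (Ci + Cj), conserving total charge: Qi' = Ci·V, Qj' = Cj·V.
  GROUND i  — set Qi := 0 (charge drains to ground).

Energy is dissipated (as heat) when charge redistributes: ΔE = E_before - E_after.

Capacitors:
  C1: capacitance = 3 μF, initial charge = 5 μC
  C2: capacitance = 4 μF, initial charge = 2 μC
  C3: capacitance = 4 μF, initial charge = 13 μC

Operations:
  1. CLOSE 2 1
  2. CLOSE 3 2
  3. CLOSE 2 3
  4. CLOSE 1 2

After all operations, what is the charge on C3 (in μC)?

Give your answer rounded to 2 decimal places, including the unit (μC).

Initial: C1(3μF, Q=5μC, V=1.67V), C2(4μF, Q=2μC, V=0.50V), C3(4μF, Q=13μC, V=3.25V)
Op 1: CLOSE 2-1: Q_total=7.00, C_total=7.00, V=1.00; Q2=4.00, Q1=3.00; dissipated=1.167
Op 2: CLOSE 3-2: Q_total=17.00, C_total=8.00, V=2.12; Q3=8.50, Q2=8.50; dissipated=5.062
Op 3: CLOSE 2-3: Q_total=17.00, C_total=8.00, V=2.12; Q2=8.50, Q3=8.50; dissipated=0.000
Op 4: CLOSE 1-2: Q_total=11.50, C_total=7.00, V=1.64; Q1=4.93, Q2=6.57; dissipated=1.085
Final charges: Q1=4.93, Q2=6.57, Q3=8.50

Answer: 8.50 μC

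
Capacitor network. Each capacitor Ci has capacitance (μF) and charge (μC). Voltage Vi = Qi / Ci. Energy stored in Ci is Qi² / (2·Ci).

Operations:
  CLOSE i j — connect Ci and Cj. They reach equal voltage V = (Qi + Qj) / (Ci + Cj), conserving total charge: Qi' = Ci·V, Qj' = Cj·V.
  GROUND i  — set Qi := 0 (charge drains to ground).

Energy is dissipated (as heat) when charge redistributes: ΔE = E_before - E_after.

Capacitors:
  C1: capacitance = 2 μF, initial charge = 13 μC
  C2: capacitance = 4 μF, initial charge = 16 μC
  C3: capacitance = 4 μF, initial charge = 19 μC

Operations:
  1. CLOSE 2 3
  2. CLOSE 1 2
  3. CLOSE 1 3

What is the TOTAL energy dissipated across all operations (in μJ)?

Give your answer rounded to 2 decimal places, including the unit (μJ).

Answer: 3.91 μJ

Derivation:
Initial: C1(2μF, Q=13μC, V=6.50V), C2(4μF, Q=16μC, V=4.00V), C3(4μF, Q=19μC, V=4.75V)
Op 1: CLOSE 2-3: Q_total=35.00, C_total=8.00, V=4.38; Q2=17.50, Q3=17.50; dissipated=0.562
Op 2: CLOSE 1-2: Q_total=30.50, C_total=6.00, V=5.08; Q1=10.17, Q2=20.33; dissipated=3.010
Op 3: CLOSE 1-3: Q_total=27.67, C_total=6.00, V=4.61; Q1=9.22, Q3=18.44; dissipated=0.334
Total dissipated: 3.907 μJ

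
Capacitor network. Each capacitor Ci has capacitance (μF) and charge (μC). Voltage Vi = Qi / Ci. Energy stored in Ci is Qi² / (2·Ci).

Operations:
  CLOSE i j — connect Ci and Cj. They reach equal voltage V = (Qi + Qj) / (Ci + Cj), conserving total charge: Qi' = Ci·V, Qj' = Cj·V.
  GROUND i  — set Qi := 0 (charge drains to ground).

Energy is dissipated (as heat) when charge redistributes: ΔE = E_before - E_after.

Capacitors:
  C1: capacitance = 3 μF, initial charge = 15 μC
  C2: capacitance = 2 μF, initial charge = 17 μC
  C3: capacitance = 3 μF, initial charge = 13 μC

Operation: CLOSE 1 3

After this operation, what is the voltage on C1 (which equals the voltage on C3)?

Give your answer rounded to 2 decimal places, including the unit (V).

Initial: C1(3μF, Q=15μC, V=5.00V), C2(2μF, Q=17μC, V=8.50V), C3(3μF, Q=13μC, V=4.33V)
Op 1: CLOSE 1-3: Q_total=28.00, C_total=6.00, V=4.67; Q1=14.00, Q3=14.00; dissipated=0.333

Answer: 4.67 V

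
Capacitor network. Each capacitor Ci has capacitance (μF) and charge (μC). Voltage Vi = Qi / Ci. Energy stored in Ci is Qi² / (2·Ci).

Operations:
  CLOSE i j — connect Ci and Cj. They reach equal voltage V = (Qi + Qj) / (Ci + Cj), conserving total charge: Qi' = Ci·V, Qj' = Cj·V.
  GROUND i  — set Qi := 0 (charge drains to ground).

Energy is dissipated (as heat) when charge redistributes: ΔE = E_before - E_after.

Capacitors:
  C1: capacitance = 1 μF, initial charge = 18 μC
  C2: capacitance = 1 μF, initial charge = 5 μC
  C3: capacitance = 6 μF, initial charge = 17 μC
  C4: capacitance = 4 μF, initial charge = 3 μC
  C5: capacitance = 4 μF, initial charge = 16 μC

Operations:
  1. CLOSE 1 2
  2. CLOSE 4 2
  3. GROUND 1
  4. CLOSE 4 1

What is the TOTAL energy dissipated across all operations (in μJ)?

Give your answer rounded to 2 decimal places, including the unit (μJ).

Answer: 157.96 μJ

Derivation:
Initial: C1(1μF, Q=18μC, V=18.00V), C2(1μF, Q=5μC, V=5.00V), C3(6μF, Q=17μC, V=2.83V), C4(4μF, Q=3μC, V=0.75V), C5(4μF, Q=16μC, V=4.00V)
Op 1: CLOSE 1-2: Q_total=23.00, C_total=2.00, V=11.50; Q1=11.50, Q2=11.50; dissipated=42.250
Op 2: CLOSE 4-2: Q_total=14.50, C_total=5.00, V=2.90; Q4=11.60, Q2=2.90; dissipated=46.225
Op 3: GROUND 1: Q1=0; energy lost=66.125
Op 4: CLOSE 4-1: Q_total=11.60, C_total=5.00, V=2.32; Q4=9.28, Q1=2.32; dissipated=3.364
Total dissipated: 157.964 μJ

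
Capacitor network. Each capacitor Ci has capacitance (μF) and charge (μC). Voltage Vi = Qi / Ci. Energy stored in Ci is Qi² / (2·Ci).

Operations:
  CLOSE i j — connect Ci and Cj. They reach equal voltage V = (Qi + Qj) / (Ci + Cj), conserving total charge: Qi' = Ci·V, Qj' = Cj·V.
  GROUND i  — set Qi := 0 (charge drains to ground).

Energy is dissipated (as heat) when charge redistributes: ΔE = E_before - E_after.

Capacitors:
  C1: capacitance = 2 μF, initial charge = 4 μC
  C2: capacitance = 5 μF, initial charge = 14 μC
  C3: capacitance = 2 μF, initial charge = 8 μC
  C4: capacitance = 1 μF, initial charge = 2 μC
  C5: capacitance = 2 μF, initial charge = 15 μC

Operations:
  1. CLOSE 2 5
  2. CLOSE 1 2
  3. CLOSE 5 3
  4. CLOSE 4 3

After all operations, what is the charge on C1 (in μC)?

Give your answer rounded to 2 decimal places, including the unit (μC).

Initial: C1(2μF, Q=4μC, V=2.00V), C2(5μF, Q=14μC, V=2.80V), C3(2μF, Q=8μC, V=4.00V), C4(1μF, Q=2μC, V=2.00V), C5(2μF, Q=15μC, V=7.50V)
Op 1: CLOSE 2-5: Q_total=29.00, C_total=7.00, V=4.14; Q2=20.71, Q5=8.29; dissipated=15.779
Op 2: CLOSE 1-2: Q_total=24.71, C_total=7.00, V=3.53; Q1=7.06, Q2=17.65; dissipated=3.280
Op 3: CLOSE 5-3: Q_total=16.29, C_total=4.00, V=4.07; Q5=8.14, Q3=8.14; dissipated=0.010
Op 4: CLOSE 4-3: Q_total=10.14, C_total=3.00, V=3.38; Q4=3.38, Q3=6.76; dissipated=1.430
Final charges: Q1=7.06, Q2=17.65, Q3=6.76, Q4=3.38, Q5=8.14

Answer: 7.06 μC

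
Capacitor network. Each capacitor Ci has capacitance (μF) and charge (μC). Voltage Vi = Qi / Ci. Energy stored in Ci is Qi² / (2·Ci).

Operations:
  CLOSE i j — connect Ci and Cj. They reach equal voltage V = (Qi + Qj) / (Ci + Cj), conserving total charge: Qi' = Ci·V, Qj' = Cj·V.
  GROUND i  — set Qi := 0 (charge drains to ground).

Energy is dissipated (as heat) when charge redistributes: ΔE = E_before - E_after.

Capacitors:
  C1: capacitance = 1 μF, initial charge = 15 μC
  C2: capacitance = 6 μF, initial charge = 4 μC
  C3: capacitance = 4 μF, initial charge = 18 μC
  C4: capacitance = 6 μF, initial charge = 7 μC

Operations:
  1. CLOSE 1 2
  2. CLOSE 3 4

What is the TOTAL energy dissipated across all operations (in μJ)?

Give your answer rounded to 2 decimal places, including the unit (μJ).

Answer: 101.38 μJ

Derivation:
Initial: C1(1μF, Q=15μC, V=15.00V), C2(6μF, Q=4μC, V=0.67V), C3(4μF, Q=18μC, V=4.50V), C4(6μF, Q=7μC, V=1.17V)
Op 1: CLOSE 1-2: Q_total=19.00, C_total=7.00, V=2.71; Q1=2.71, Q2=16.29; dissipated=88.048
Op 2: CLOSE 3-4: Q_total=25.00, C_total=10.00, V=2.50; Q3=10.00, Q4=15.00; dissipated=13.333
Total dissipated: 101.381 μJ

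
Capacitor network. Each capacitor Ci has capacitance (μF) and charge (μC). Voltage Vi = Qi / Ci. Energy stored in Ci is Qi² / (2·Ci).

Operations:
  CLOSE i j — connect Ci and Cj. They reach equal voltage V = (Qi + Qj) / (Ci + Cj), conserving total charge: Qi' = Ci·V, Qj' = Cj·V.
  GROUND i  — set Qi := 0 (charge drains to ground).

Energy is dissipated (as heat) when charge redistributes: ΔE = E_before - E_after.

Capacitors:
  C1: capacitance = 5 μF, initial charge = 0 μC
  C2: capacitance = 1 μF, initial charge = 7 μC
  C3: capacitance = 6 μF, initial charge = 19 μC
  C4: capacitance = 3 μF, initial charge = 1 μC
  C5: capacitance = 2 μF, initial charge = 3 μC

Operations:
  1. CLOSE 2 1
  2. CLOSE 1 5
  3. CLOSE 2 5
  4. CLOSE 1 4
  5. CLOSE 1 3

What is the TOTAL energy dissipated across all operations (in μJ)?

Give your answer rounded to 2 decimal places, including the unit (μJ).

Initial: C1(5μF, Q=0μC, V=0.00V), C2(1μF, Q=7μC, V=7.00V), C3(6μF, Q=19μC, V=3.17V), C4(3μF, Q=1μC, V=0.33V), C5(2μF, Q=3μC, V=1.50V)
Op 1: CLOSE 2-1: Q_total=7.00, C_total=6.00, V=1.17; Q2=1.17, Q1=5.83; dissipated=20.417
Op 2: CLOSE 1-5: Q_total=8.83, C_total=7.00, V=1.26; Q1=6.31, Q5=2.52; dissipated=0.079
Op 3: CLOSE 2-5: Q_total=3.69, C_total=3.00, V=1.23; Q2=1.23, Q5=2.46; dissipated=0.003
Op 4: CLOSE 1-4: Q_total=7.31, C_total=8.00, V=0.91; Q1=4.57, Q4=2.74; dissipated=0.808
Op 5: CLOSE 1-3: Q_total=23.57, C_total=11.00, V=2.14; Q1=10.71, Q3=12.86; dissipated=6.922
Total dissipated: 28.229 μJ

Answer: 28.23 μJ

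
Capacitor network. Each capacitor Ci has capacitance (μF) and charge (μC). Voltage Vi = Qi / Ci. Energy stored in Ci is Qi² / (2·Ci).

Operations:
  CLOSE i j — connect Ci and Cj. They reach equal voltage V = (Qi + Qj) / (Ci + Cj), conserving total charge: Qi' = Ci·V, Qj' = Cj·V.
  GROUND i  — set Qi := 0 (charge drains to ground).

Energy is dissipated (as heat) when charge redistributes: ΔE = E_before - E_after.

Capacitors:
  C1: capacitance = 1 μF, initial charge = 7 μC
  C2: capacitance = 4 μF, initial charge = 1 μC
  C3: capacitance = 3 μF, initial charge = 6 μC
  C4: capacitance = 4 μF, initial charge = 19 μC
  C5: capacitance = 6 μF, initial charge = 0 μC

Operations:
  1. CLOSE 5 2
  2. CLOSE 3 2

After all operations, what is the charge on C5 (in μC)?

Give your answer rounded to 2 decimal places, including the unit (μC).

Initial: C1(1μF, Q=7μC, V=7.00V), C2(4μF, Q=1μC, V=0.25V), C3(3μF, Q=6μC, V=2.00V), C4(4μF, Q=19μC, V=4.75V), C5(6μF, Q=0μC, V=0.00V)
Op 1: CLOSE 5-2: Q_total=1.00, C_total=10.00, V=0.10; Q5=0.60, Q2=0.40; dissipated=0.075
Op 2: CLOSE 3-2: Q_total=6.40, C_total=7.00, V=0.91; Q3=2.74, Q2=3.66; dissipated=3.094
Final charges: Q1=7.00, Q2=3.66, Q3=2.74, Q4=19.00, Q5=0.60

Answer: 0.60 μC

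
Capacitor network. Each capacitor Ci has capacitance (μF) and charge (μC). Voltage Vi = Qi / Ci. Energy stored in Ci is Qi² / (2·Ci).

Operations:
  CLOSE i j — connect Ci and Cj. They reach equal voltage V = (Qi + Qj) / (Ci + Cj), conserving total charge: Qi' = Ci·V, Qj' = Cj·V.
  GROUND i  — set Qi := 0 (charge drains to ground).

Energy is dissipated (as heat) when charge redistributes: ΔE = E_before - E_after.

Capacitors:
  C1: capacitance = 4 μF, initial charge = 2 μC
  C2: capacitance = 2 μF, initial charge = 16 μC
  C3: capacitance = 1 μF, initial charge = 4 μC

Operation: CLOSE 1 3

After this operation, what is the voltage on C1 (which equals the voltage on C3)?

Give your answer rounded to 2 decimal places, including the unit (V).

Initial: C1(4μF, Q=2μC, V=0.50V), C2(2μF, Q=16μC, V=8.00V), C3(1μF, Q=4μC, V=4.00V)
Op 1: CLOSE 1-3: Q_total=6.00, C_total=5.00, V=1.20; Q1=4.80, Q3=1.20; dissipated=4.900

Answer: 1.20 V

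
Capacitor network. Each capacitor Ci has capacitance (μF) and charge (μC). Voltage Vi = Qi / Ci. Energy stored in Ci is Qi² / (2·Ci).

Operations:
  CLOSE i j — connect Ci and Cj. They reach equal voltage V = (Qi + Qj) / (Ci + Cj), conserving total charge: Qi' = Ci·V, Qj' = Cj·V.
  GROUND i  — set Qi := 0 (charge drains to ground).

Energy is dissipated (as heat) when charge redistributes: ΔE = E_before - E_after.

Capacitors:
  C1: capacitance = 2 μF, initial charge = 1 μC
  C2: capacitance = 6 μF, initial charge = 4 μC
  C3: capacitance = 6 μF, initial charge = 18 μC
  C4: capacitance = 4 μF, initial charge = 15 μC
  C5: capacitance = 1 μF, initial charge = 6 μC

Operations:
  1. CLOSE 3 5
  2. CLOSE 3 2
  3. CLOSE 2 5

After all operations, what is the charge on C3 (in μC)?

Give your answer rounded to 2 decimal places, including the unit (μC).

Answer: 12.29 μC

Derivation:
Initial: C1(2μF, Q=1μC, V=0.50V), C2(6μF, Q=4μC, V=0.67V), C3(6μF, Q=18μC, V=3.00V), C4(4μF, Q=15μC, V=3.75V), C5(1μF, Q=6μC, V=6.00V)
Op 1: CLOSE 3-5: Q_total=24.00, C_total=7.00, V=3.43; Q3=20.57, Q5=3.43; dissipated=3.857
Op 2: CLOSE 3-2: Q_total=24.57, C_total=12.00, V=2.05; Q3=12.29, Q2=12.29; dissipated=11.442
Op 3: CLOSE 2-5: Q_total=15.71, C_total=7.00, V=2.24; Q2=13.47, Q5=2.24; dissipated=0.817
Final charges: Q1=1.00, Q2=13.47, Q3=12.29, Q4=15.00, Q5=2.24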